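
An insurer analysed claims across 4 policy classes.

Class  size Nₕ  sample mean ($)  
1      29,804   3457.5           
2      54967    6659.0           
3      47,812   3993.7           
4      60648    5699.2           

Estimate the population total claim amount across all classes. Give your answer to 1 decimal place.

1005664449.0

1: 29804·3457.5 = 103047330
2: 54967·6659.0 = 366025253
3: 47812·3993.7 = 190946784.4
4: 60648·5699.2 = 345645081.6
τ̂ = Σ Nₕx̄ₕ = 1005664449.0.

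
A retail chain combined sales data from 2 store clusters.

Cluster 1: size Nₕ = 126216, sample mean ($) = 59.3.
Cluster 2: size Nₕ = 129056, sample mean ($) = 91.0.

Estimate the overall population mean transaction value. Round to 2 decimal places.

N = 255272; weights Wₕ = Nₕ/N = (0.4944, 0.5056).
x̄_st = Σ Wₕ·x̄ₕ = 0.4944·59.3 + 0.5056·91.0 ≈ 75.3263...
→ 75.33.

75.33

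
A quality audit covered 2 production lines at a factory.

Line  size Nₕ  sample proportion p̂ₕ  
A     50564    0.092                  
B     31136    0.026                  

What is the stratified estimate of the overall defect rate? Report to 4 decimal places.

0.0668

Wₕ = Nₕ/N with N = 81700: 0.6189, 0.3811.
p̂_st = 0.6189·0.092 + 0.3811·0.026 ≈ 0.066847... → 0.0668.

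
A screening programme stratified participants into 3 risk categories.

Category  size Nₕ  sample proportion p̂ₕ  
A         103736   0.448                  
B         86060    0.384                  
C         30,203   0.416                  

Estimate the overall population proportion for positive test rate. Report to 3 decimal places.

N = 103736 + 86060 + 30203 = 219999.
Overall proportion = Σ (Nₕ/N)·p̂ₕ.
Σ Nₕp̂ₕ = 46473.728 + 33047.04 + 12564.448 = 92085.216.
92085.216 / 219999 = 0.41857... → 0.419.

0.419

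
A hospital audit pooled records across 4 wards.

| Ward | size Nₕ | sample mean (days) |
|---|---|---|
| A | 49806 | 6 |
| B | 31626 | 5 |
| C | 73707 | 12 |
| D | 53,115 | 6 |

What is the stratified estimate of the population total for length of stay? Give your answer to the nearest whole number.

1660140

A: 49806·6 = 298836
B: 31626·5 = 158130
C: 73707·12 = 884484
D: 53115·6 = 318690
τ̂ = Σ Nₕx̄ₕ = 1660140.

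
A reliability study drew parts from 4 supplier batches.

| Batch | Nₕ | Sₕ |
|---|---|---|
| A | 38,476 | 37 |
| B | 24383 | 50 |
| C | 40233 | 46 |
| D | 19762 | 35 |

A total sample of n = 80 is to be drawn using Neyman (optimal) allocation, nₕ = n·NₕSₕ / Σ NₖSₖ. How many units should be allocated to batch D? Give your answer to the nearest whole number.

11

A: NₕSₕ = 38476·37 = 1423612
B: NₕSₕ = 24383·50 = 1219150
C: NₕSₕ = 40233·46 = 1850718
D: NₕSₕ = 19762·35 = 691670
Σ NₕSₕ = 5185150.
n_D = 80·691670/5185150 = 10.672... → 11.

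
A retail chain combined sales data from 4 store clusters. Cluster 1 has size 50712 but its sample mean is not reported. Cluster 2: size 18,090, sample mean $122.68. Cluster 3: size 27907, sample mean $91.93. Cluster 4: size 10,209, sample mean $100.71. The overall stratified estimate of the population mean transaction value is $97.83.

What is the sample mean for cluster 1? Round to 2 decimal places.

91.63

Σ Nₕx̄ₕ = N·μ, so 50712·x̄_1 = 106918·97.83 − (18090·122.68 + 27907·91.93 + 10209·100.71).
= 10459787.94 − 5812920.1 = 4646867.84.
x̄_1 = 4646867.84 / 50712 = 91.6325... → 91.63.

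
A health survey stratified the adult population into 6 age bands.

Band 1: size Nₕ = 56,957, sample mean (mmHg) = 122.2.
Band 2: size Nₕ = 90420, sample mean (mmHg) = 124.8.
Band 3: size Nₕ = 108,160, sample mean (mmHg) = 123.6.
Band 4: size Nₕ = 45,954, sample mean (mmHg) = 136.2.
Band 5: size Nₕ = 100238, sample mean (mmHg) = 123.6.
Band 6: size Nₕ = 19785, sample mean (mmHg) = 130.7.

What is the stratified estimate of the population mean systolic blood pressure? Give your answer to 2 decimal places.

N = 421514; weights Wₕ = Nₕ/N = (0.1351, 0.2145, 0.2566, 0.1090, 0.2378, 0.0469).
x̄_st = Σ Wₕ·x̄ₕ = 0.1351·122.2 + 0.2145·124.8 + 0.2566·123.6 + 0.1090·136.2 + 0.2378·123.6 + 0.0469·130.7 ≈ 125.3752...
→ 125.38.

125.38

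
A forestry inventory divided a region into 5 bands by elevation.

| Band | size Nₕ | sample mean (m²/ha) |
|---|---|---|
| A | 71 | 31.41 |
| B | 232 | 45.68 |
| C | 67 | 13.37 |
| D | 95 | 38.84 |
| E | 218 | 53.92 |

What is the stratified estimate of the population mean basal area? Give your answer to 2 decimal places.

x̄_st = (Σ Nₕx̄ₕ) / (Σ Nₕ) = (71·31.41 + 232·45.68 + 67·13.37 + 95·38.84 + 218·53.92) / 683
= 29168.02 / 683 = 42.7057... → 42.71.

42.71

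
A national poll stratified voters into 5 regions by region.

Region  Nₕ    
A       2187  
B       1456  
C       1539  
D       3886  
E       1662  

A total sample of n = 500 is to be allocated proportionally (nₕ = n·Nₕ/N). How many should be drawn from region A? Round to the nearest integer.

N = 2187 + 1456 + 1539 + 3886 + 1662 = 10730.
n_A = 500·2187/10730 = 101.911... → 102.

102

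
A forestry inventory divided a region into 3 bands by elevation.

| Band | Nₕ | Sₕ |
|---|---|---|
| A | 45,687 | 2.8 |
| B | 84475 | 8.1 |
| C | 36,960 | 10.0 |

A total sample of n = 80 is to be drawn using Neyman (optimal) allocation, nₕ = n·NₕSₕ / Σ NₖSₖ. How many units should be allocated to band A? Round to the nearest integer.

Σ NₕSₕ = 45687·2.8 + 84475·8.1 + 36960·10.0 = 1181771.1.
Share for A: 127923.6/1181771.1 = 0.10825.
n_A = 80 × 0.10825 = 8.660... → 9.

9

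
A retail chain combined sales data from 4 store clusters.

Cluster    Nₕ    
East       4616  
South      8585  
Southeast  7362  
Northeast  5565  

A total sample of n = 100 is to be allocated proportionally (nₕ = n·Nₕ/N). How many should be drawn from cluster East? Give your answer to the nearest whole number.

18

Share of cluster East = 4616/26128 = 0.17667.
Allocate 100 × 0.17667 = 17.667... → 18.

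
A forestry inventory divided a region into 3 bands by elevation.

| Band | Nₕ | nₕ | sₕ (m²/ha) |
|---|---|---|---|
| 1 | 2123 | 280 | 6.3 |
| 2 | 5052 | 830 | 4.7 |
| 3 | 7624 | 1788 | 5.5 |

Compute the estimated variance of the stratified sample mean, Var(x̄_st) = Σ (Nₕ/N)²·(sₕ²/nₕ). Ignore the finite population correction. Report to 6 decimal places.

0.010509

N = 14799. Term for each stratum: Wₕ²sₕ²/nₕ.
Var(x̄_st) = 0.002917147 + 0.003101556 + 0.004490130 = 0.010508832 → 0.010509.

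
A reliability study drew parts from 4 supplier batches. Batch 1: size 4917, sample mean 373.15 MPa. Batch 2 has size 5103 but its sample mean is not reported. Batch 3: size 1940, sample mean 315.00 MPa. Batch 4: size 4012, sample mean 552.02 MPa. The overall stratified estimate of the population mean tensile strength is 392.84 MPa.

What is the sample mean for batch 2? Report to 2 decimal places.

Σ Nₕx̄ₕ = N·μ, so 5103·x̄_2 = 15972·392.84 − (4917·373.15 + 1940·315.00 + 4012·552.02).
= 6274440.48 − 4660582.79 = 1613857.69.
x̄_2 = 1613857.69 / 5103 = 316.2567... → 316.26.

316.26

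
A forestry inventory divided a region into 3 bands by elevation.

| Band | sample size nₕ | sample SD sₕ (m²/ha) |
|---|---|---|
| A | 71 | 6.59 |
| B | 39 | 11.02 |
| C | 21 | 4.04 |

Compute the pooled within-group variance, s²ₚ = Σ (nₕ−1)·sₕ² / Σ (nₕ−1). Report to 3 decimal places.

62.353

Degrees of freedom: 70 + 38 + 20 = 128.
Σ(nₕ−1)sₕ² = 70·43.4281 + 38·121.4404 + 20·16.3216 = 7981.1342.
s²ₚ = 7981.1342 / 128 = 62.35261... → 62.353.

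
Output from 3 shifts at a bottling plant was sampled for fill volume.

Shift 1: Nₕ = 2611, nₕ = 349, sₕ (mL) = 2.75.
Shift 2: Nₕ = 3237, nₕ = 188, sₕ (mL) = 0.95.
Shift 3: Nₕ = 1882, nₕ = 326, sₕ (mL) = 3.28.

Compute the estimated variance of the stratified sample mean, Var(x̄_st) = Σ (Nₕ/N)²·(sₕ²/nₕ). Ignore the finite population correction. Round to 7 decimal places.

0.0052703

N = 7730. Term for each stratum: Wₕ²sₕ²/nₕ.
Var(x̄_st) = 0.0024722633 + 0.0008418133 + 0.0019561869 = 0.0052702634 → 0.0052703.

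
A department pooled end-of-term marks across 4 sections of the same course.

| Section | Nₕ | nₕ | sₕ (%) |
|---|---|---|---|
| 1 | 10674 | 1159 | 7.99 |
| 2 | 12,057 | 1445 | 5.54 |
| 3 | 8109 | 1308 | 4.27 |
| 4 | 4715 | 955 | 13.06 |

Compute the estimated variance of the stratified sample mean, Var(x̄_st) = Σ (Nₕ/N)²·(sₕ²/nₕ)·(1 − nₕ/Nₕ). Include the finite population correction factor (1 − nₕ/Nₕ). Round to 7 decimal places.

0.0096879

N = 35555. Term for each stratum: Wₕ²sₕ²/nₕ·(1−nₕ/Nₕ).
Var(x̄_st) = 0.0044253207 + 0.0021497444 + 0.0006081164 + 0.0025046737 = 0.0096878552 → 0.0096879.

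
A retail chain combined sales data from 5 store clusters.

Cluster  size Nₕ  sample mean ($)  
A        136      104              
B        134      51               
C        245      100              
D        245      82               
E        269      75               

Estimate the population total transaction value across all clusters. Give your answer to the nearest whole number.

A: 136·104 = 14144
B: 134·51 = 6834
C: 245·100 = 24500
D: 245·82 = 20090
E: 269·75 = 20175
τ̂ = Σ Nₕx̄ₕ = 85743.

85743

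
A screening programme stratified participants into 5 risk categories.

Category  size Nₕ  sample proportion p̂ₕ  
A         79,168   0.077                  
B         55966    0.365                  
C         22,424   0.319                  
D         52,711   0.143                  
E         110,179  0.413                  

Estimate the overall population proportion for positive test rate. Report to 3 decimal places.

N = 79168 + 55966 + 22424 + 52711 + 110179 = 320448.
Overall proportion = Σ (Nₕ/N)·p̂ₕ.
Σ Nₕp̂ₕ = 6095.936 + 20427.59 + 7153.256 + 7537.673 + 45503.927 = 86718.382.
86718.382 / 320448 = 0.27062... → 0.271.

0.271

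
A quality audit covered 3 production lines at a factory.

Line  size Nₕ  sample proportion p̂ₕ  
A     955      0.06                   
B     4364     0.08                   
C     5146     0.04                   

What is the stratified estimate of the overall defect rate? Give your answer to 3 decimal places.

0.059

Wₕ = Nₕ/N with N = 10465: 0.0913, 0.4170, 0.4917.
p̂_st = 0.0913·0.06 + 0.4170·0.08 + 0.4917·0.04 ≈ 0.05851... → 0.059.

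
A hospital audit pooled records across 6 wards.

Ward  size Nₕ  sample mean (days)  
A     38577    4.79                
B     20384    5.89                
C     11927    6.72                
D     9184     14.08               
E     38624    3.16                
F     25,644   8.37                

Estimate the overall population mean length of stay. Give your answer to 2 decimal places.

5.90

N = 38577 + 20384 + 11927 + 9184 + 38624 + 25644 = 144340.
The stratified mean weights each stratum mean by its population share Nₕ/N.
Σ Nₕx̄ₕ = 38577·4.79 + 20384·5.89 + 11927·6.72 + 9184·14.08 + 38624·3.16 + 25644·8.37 = 184783.83 + 120061.76 + 80149.44 + 129310.72 + 122051.84 + 214640.28 = 850997.87.
Divide by N: 850997.87 / 144340 = 5.8958... → 5.90.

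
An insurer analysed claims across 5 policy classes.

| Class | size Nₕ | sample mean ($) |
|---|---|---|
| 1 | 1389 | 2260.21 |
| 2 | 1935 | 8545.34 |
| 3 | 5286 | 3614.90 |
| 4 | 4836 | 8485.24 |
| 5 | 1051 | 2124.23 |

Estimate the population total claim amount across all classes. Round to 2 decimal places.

82050212.36

Population total = Σ Nₕ·x̄ₕ (each stratum's size times its mean).
1389·2260.21 + 1935·8545.34 + 5286·3614.90 + 4836·8485.24 + 1051·2124.23 = 3139431.69 + 16535232.9 + 19108361.4 + 41034620.64 + 2232565.73 = 82050212.36.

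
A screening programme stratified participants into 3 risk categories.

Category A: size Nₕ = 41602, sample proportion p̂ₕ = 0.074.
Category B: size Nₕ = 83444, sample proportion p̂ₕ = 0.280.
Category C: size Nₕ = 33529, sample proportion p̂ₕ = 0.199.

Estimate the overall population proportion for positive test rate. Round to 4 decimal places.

0.2088

N = 41602 + 83444 + 33529 = 158575.
Overall proportion = Σ (Nₕ/N)·p̂ₕ.
Σ Nₕp̂ₕ = 3078.548 + 23364.32 + 6672.271 = 33115.139.
33115.139 / 158575 = 0.208830... → 0.2088.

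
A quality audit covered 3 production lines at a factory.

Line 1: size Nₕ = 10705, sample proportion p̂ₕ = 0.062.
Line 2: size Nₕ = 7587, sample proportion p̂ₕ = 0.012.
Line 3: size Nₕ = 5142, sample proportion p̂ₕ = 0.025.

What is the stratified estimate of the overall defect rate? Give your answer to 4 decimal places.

Wₕ = Nₕ/N with N = 23434: 0.4568, 0.3238, 0.2194.
p̂_st = 0.4568·0.062 + 0.3238·0.012 + 0.2194·0.025 ≈ 0.037693... → 0.0377.

0.0377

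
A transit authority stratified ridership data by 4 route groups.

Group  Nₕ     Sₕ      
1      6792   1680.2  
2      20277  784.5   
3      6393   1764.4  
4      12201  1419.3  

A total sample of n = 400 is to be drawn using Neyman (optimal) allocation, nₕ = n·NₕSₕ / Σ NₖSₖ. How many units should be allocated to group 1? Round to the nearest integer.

1: NₕSₕ = 6792·1680.2 = 11411918.4
2: NₕSₕ = 20277·784.5 = 15907306.5
3: NₕSₕ = 6393·1764.4 = 11279809.2
4: NₕSₕ = 12201·1419.3 = 17316879.3
Σ NₕSₕ = 55915913.4.
n_1 = 400·11411918.4/55915913.4 = 81.636... → 82.

82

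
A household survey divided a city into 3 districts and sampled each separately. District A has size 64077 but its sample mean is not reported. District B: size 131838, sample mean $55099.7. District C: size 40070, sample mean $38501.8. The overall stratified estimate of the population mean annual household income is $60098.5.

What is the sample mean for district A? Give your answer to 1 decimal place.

83888.8

Σ Nₕx̄ₕ = N·μ, so 64077·x̄_A = 235985·60098.5 − (131838·55099.7 + 40070·38501.8).
= 14182344522.5 − 8807001374.6 = 5375343147.9.
x̄_A = 5375343147.9 / 64077 = 83888.808... → 83888.8.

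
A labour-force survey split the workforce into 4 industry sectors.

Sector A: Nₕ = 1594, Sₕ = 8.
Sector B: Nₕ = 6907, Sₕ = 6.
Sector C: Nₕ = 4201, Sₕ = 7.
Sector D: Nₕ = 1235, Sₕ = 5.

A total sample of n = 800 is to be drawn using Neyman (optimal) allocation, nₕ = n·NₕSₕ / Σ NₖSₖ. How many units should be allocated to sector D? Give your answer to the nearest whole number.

55

Σ NₕSₕ = 1594·8 + 6907·6 + 4201·7 + 1235·5 = 89776.
Share for D: 6175/89776 = 0.06878.
n_D = 800 × 0.06878 = 55.026... → 55.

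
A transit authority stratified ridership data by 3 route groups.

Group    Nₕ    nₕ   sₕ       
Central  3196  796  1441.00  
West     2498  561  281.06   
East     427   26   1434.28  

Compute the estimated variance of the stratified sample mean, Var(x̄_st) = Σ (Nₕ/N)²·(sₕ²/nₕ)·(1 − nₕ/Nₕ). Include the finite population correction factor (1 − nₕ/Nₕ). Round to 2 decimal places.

N = 6121. Term for each stratum: Wₕ²sₕ²/nₕ·(1−nₕ/Nₕ).
Var(x̄_st) = 534.05766 + 18.18497 + 361.59467 = 913.83730 → 913.84.

913.84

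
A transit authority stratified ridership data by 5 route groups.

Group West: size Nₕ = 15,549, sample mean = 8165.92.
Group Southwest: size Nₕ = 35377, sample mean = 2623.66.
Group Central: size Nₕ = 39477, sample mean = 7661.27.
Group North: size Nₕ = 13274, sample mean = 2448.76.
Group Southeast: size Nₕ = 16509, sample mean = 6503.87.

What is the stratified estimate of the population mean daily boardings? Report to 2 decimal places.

5509.05

x̄_st = (Σ Nₕx̄ₕ) / (Σ Nₕ) = (15549·8165.92 + 35377·2623.66 + 39477·7661.27 + 13274·2448.76 + 16509·6503.87) / 120186
= 662110295.76 / 120186 = 5509.0468... → 5509.05.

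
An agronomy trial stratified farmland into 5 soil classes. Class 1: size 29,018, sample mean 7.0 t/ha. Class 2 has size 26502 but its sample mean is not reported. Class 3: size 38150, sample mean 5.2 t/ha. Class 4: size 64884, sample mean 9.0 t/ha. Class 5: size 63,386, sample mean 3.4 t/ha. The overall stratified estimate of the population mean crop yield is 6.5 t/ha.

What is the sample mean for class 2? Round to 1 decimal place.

9.1

Σ Nₕx̄ₕ = N·μ, so 26502·x̄_2 = 221940·6.5 − (29018·7.0 + 38150·5.2 + 64884·9.0 + 63386·3.4).
= 1442610 − 1200974.4 = 241635.6.
x̄_2 = 241635.6 / 26502 = 9.118... → 9.1.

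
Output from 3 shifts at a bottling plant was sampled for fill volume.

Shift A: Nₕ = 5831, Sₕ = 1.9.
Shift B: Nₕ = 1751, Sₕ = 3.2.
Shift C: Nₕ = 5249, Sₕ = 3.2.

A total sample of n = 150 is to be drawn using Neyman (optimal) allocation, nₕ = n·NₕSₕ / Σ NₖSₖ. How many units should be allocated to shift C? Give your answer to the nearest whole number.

75

A: NₕSₕ = 5831·1.9 = 11078.9
B: NₕSₕ = 1751·3.2 = 5603.2
C: NₕSₕ = 5249·3.2 = 16796.8
Σ NₕSₕ = 33478.9.
n_C = 150·16796.8/33478.9 = 75.257... → 75.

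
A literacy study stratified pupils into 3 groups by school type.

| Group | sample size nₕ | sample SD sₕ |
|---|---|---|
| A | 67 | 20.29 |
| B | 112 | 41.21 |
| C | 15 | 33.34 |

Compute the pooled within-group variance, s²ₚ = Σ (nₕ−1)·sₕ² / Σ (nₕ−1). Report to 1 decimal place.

Degrees of freedom: 66 + 111 + 14 = 191.
Σ(nₕ−1)sₕ² = 66·411.6841 + 111·1698.2641 + 14·1111.5556 = 231240.2441.
s²ₚ = 231240.2441 / 191 = 1210.682... → 1210.7.

1210.7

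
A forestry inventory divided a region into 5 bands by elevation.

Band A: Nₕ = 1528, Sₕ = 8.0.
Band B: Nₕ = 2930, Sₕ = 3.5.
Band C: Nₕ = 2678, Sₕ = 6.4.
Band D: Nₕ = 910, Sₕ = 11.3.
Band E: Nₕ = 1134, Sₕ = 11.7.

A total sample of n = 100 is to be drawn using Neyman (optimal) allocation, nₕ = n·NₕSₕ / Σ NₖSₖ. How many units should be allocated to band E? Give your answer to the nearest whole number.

A: NₕSₕ = 1528·8.0 = 12224
B: NₕSₕ = 2930·3.5 = 10255
C: NₕSₕ = 2678·6.4 = 17139.2
D: NₕSₕ = 910·11.3 = 10283
E: NₕSₕ = 1134·11.7 = 13267.8
Σ NₕSₕ = 63169.
n_E = 100·13267.8/63169 = 21.004... → 21.

21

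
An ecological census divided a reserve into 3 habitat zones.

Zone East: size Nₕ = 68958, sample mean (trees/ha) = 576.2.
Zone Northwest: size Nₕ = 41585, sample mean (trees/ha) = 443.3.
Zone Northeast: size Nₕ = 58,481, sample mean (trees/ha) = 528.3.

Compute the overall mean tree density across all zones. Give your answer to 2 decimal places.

x̄_st = (Σ Nₕx̄ₕ) / (Σ Nₕ) = (68958·576.2 + 41585·443.3 + 58481·528.3) / 169024
= 89063742.4 / 169024 = 526.9296... → 526.93.

526.93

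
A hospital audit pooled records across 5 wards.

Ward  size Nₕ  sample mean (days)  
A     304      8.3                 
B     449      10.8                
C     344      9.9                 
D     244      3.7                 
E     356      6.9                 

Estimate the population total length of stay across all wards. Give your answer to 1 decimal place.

14137.2

A: 304·8.3 = 2523.2
B: 449·10.8 = 4849.2
C: 344·9.9 = 3405.6
D: 244·3.7 = 902.8
E: 356·6.9 = 2456.4
τ̂ = Σ Nₕx̄ₕ = 14137.2.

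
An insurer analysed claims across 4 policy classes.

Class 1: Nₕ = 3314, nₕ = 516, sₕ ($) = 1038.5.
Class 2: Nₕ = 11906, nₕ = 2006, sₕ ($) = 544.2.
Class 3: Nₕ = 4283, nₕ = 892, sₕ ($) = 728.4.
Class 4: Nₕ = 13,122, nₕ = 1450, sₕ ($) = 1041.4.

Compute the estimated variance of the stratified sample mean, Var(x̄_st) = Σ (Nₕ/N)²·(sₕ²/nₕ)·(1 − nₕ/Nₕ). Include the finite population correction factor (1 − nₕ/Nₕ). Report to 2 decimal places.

150.30

N = 32625; Wₕ = Nₕ/N.
class 1: (3314/32625)²·1038.5²/516·(1 − 516/3314) = 18.20801
class 2: (11906/32625)²·544.2²/2006·(1 − 2006/11906) = 16.34881
class 3: (4283/32625)²·728.4²/892·(1 − 892/4283) = 8.11615
class 4: (13122/32625)²·1041.4²/1450·(1 − 1450/13122) = 107.62457
Sum = 150.29753 → 150.30.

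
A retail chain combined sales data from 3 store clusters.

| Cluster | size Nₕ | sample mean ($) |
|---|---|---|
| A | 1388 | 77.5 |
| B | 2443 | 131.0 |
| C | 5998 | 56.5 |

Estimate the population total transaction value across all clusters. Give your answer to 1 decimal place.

766490.0

Population total = Σ Nₕ·x̄ₕ (each stratum's size times its mean).
1388·77.5 + 2443·131.0 + 5998·56.5 = 107570 + 320033 + 338887 = 766490.0.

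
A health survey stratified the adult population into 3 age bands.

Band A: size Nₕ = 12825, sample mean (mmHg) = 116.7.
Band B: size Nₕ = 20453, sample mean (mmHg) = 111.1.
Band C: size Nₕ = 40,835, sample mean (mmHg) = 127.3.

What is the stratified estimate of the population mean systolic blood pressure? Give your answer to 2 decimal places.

120.99

N = 74113; weights Wₕ = Nₕ/N = (0.1730, 0.2760, 0.5510).
x̄_st = Σ Wₕ·x̄ₕ = 0.1730·116.7 + 0.2760·111.1 + 0.5510·127.3 ≈ 120.9950...
→ 120.99.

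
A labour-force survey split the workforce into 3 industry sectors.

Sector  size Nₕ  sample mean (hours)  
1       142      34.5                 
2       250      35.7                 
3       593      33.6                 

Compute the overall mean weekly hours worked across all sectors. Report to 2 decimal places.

x̄_st = (Σ Nₕx̄ₕ) / (Σ Nₕ) = (142·34.5 + 250·35.7 + 593·33.6) / 985
= 33748.8 / 985 = 34.2627... → 34.26.

34.26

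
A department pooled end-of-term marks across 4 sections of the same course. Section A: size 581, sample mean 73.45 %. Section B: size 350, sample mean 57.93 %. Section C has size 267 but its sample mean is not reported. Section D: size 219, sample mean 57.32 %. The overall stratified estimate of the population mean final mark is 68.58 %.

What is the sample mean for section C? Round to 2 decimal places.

81.18

Σ Nₕx̄ₕ = N·μ, so 267·x̄_C = 1417·68.58 − (581·73.45 + 350·57.93 + 219·57.32).
= 97177.86 − 75503.03 = 21674.83.
x̄_C = 21674.83 / 267 = 81.1791... → 81.18.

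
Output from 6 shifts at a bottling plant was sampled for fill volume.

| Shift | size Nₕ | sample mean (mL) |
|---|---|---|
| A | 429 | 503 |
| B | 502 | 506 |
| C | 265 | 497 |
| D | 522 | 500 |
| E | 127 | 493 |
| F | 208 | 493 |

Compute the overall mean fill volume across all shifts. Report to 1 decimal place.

500.6

N = 2053; weights Wₕ = Nₕ/N = (0.2090, 0.2445, 0.1291, 0.2543, 0.0619, 0.1013).
x̄_st = Σ Wₕ·x̄ₕ = 0.2090·503 + 0.2445·506 + 0.1291·497 + 0.2543·500 + 0.0619·493 + 0.1013·493 ≈ 500.565...
→ 500.6.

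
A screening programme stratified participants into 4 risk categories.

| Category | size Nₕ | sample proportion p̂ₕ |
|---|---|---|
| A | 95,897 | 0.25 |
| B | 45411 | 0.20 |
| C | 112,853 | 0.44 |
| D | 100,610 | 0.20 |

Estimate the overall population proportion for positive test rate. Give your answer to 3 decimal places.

Wₕ = Nₕ/N with N = 354771: 0.2703, 0.1280, 0.3181, 0.2836.
p̂_st = 0.2703·0.25 + 0.1280·0.20 + 0.3181·0.44 + 0.2836·0.20 ≈ 0.28986... → 0.290.

0.290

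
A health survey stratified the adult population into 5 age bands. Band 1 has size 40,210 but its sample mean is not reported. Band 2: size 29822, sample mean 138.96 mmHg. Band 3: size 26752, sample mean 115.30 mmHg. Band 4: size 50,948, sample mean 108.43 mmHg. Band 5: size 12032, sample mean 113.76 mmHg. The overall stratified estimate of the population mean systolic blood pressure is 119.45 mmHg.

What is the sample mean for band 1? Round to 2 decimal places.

123.41

Σ Nₕx̄ₕ = N·μ, so 40210·x̄_1 = 159764·119.45 − (29822·138.96 + 26752·115.30 + 50948·108.43 + 12032·113.76).
= 19083809.8 − 14121622.68 = 4962187.12.
x̄_1 = 4962187.12 / 40210 = 123.4068... → 123.41.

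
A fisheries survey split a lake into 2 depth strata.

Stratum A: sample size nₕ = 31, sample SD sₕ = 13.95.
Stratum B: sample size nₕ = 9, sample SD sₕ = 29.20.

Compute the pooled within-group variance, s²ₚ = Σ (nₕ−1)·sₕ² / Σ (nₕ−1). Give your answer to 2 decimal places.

333.14

A: (31−1)·13.95² = 30·194.6025 = 5838.075
B: (9−1)·29.20² = 8·852.64 = 6821.12
Numerator = 12659.195; denominator = Σ(nₕ−1) = 38.
s²ₚ = 12659.195/38 = 333.1367... → 333.14.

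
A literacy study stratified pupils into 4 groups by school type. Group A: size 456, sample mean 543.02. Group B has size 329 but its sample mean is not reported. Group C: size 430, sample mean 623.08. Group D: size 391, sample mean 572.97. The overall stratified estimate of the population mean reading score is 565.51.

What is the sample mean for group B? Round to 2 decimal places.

512.57

N = 456 + 329 + 430 + 391 = 1606.
Overall total = μ·N = 565.51·1606 = 908209.06.
Subtract the known strata: 456·543.02 + 430·623.08 + 391·572.97 = 739572.79.
Remaining total for group B: 908209.06 − 739572.79 = 168636.27.
Divide by its size: 168636.27 / 329 = 512.5722... → 512.57.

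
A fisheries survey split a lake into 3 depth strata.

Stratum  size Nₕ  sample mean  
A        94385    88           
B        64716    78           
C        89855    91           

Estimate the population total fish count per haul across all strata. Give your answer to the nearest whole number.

21530533

A: 94385·88 = 8305880
B: 64716·78 = 5047848
C: 89855·91 = 8176805
τ̂ = Σ Nₕx̄ₕ = 21530533.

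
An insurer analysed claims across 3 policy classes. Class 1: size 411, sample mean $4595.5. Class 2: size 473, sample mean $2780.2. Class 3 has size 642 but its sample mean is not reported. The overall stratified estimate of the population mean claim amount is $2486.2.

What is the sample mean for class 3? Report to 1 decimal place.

919.2

N = 411 + 473 + 642 = 1526.
Overall total = μ·N = 2486.2·1526 = 3793941.2.
Subtract the known strata: 411·4595.5 + 473·2780.2 = 3203785.1.
Remaining total for class 3: 3793941.2 − 3203785.1 = 590156.1.
Divide by its size: 590156.1 / 642 = 919.246... → 919.2.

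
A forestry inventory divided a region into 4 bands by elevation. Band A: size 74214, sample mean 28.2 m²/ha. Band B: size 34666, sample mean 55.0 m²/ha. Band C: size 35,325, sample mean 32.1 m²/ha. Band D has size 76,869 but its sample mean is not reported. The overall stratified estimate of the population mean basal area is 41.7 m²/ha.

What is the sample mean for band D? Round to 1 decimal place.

53.1

N = 74214 + 34666 + 35325 + 76869 = 221074.
Overall total = μ·N = 41.7·221074 = 9218785.8.
Subtract the known strata: 74214·28.2 + 34666·55.0 + 35325·32.1 = 5133397.3.
Remaining total for band D: 9218785.8 − 5133397.3 = 4085388.5.
Divide by its size: 4085388.5 / 76869 = 53.147... → 53.1.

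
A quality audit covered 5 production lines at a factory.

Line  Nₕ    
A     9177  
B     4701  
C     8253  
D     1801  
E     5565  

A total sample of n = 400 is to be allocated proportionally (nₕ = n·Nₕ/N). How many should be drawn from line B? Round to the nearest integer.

N = 9177 + 4701 + 8253 + 1801 + 5565 = 29497.
n_B = 400·4701/29497 = 63.749... → 64.

64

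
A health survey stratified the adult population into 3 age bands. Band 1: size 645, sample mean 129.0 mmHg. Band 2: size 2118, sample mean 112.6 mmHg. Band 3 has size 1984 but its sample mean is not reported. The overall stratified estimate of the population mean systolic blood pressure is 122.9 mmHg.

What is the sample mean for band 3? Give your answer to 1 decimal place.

N = 645 + 2118 + 1984 = 4747.
Overall total = μ·N = 122.9·4747 = 583406.3.
Subtract the known strata: 645·129.0 + 2118·112.6 = 321691.8.
Remaining total for band 3: 583406.3 − 321691.8 = 261714.5.
Divide by its size: 261714.5 / 1984 = 131.913... → 131.9.

131.9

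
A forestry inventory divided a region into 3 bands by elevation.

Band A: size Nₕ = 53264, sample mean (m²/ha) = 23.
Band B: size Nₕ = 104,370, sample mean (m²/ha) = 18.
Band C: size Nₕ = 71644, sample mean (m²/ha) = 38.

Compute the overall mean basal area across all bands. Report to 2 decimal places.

N = 53264 + 104370 + 71644 = 229278.
Overall mean = Σ (Nₕ/N)·x̄ₕ — weight by population share, not a simple average.
Σ Nₕx̄ₕ = 53264·23 + 104370·18 + 71644·38 = 1225072 + 1878660 + 2722472 = 5826204.
Divide by N: 5826204 / 229278 = 25.4111... → 25.41.

25.41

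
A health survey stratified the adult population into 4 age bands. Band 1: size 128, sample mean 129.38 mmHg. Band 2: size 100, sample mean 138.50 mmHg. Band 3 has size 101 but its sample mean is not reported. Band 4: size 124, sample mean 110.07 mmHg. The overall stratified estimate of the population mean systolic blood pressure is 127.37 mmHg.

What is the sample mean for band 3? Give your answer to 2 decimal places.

135.04

Σ Nₕx̄ₕ = N·μ, so 101·x̄_3 = 453·127.37 − (128·129.38 + 100·138.50 + 124·110.07).
= 57698.61 − 44059.32 = 13639.29.
x̄_3 = 13639.29 / 101 = 135.0425... → 135.04.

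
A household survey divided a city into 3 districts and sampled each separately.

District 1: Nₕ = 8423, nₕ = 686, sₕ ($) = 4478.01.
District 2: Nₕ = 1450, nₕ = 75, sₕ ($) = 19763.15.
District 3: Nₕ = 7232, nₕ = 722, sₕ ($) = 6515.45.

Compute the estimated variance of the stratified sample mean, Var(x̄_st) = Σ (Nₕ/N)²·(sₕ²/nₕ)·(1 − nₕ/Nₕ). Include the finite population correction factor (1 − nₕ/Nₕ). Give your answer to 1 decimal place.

51459.6

N = 17105. Term for each stratum: Wₕ²sₕ²/nₕ·(1−nₕ/Nₕ).
Var(x̄_st) = 6510.8733 + 35487.5170 + 9461.1708 = 51459.5611 → 51459.6.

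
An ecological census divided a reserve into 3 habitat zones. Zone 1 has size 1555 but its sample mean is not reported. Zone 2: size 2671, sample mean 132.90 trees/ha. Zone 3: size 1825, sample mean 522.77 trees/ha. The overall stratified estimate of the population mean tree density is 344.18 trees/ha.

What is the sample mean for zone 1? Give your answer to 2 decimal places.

497.49

N = 1555 + 2671 + 1825 = 6051.
Overall total = μ·N = 344.18·6051 = 2082633.18.
Subtract the known strata: 2671·132.90 + 1825·522.77 = 1309031.15.
Remaining total for zone 1: 2082633.18 − 1309031.15 = 773602.03.
Divide by its size: 773602.03 / 1555 = 497.4933... → 497.49.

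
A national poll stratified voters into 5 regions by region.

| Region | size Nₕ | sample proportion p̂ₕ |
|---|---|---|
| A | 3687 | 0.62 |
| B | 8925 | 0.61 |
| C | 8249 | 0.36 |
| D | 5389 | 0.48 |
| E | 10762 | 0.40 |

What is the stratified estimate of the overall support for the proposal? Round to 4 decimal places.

N = 3687 + 8925 + 8249 + 5389 + 10762 = 37012.
Overall proportion = Σ (Nₕ/N)·p̂ₕ.
Σ Nₕp̂ₕ = 2285.94 + 5444.25 + 2969.64 + 2586.72 + 4304.8 = 17591.35.
17591.35 / 37012 = 0.475288... → 0.4753.

0.4753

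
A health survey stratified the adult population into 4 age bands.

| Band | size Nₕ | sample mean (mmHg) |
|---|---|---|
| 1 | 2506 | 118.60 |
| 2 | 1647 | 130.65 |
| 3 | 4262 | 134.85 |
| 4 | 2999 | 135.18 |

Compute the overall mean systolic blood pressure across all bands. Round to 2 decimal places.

N = 2506 + 1647 + 4262 + 2999 = 11414.
Overall mean = Σ (Nₕ/N)·x̄ₕ — weight by population share, not a simple average.
Σ Nₕx̄ₕ = 2506·118.60 + 1647·130.65 + 4262·134.85 + 2999·135.18 = 297211.6 + 215180.55 + 574730.7 + 405404.82 = 1492527.67.
Divide by N: 1492527.67 / 11414 = 130.7629... → 130.76.

130.76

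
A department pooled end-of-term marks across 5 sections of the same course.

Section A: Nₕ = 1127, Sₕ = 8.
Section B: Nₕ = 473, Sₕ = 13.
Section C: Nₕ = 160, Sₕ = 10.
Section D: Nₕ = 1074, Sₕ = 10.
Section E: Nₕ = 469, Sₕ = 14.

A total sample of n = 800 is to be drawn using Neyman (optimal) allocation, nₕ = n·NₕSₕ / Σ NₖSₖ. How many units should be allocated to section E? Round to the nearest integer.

154

A: NₕSₕ = 1127·8 = 9016
B: NₕSₕ = 473·13 = 6149
C: NₕSₕ = 160·10 = 1600
D: NₕSₕ = 1074·10 = 10740
E: NₕSₕ = 469·14 = 6566
Σ NₕSₕ = 34071.
n_E = 800·6566/34071 = 154.172... → 154.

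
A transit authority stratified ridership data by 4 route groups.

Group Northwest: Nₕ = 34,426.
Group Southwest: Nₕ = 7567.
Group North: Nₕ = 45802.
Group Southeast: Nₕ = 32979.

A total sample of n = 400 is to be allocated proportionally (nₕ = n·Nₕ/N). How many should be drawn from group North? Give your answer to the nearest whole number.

N = 34426 + 7567 + 45802 + 32979 = 120774.
n_North = 400·45802/120774 = 151.695... → 152.

152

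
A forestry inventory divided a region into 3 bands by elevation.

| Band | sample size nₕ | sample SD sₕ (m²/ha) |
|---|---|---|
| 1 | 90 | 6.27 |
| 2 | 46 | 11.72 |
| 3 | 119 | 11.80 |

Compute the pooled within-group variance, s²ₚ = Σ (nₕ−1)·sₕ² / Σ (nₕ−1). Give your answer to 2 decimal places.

1: (90−1)·6.27² = 89·39.3129 = 3498.8481
2: (46−1)·11.72² = 45·137.3584 = 6181.128
3: (119−1)·11.80² = 118·139.24 = 16430.32
Numerator = 26110.2961; denominator = Σ(nₕ−1) = 252.
s²ₚ = 26110.2961/252 = 103.6123... → 103.61.

103.61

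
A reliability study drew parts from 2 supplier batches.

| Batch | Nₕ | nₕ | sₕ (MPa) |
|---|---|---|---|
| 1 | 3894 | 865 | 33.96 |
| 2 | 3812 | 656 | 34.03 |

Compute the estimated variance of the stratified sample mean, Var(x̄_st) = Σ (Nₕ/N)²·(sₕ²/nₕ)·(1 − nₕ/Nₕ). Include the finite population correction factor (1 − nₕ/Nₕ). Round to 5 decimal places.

N = 7706. Term for each stratum: Wₕ²sₕ²/nₕ·(1−nₕ/Nₕ).
Var(x̄_st) = 0.26482347 + 0.35764482 = 0.62246828 → 0.62247.

0.62247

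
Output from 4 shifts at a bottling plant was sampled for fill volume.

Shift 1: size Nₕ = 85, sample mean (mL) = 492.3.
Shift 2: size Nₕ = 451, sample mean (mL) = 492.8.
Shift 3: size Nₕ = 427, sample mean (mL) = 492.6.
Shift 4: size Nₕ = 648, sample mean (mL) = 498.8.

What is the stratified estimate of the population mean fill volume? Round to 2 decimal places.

N = 1611; weights Wₕ = Nₕ/N = (0.0528, 0.2800, 0.2651, 0.4022).
x̄_st = Σ Wₕ·x̄ₕ = 0.0528·492.3 + 0.2800·492.8 + 0.2651·492.6 + 0.4022·498.8 ≈ 495.1340...
→ 495.13.

495.13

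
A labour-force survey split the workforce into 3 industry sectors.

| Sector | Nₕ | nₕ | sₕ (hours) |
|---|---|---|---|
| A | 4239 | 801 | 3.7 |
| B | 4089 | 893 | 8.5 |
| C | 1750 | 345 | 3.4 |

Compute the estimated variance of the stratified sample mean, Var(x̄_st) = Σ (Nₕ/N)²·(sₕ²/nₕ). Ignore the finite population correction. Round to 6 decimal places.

0.017353

N = 10078; Wₕ = Nₕ/N.
sector A: (4239/10078)²·3.7²/801 = 0.003023772
sector B: (4089/10078)²·8.5²/893 = 0.013319009
sector C: (1750/10078)²·3.4²/345 = 0.001010337
Sum = 0.017353118 → 0.017353.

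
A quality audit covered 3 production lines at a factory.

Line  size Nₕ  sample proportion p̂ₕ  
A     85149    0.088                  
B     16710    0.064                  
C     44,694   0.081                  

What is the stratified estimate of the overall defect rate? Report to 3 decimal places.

0.083

N = 85149 + 16710 + 44694 = 146553.
Overall proportion = Σ (Nₕ/N)·p̂ₕ.
Σ Nₕp̂ₕ = 7493.112 + 1069.44 + 3620.214 = 12182.766.
12182.766 / 146553 = 0.08313... → 0.083.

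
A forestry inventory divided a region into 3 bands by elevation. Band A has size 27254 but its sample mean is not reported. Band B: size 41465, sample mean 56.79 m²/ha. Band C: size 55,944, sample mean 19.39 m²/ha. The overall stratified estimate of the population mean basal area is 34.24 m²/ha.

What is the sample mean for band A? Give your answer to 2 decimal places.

30.41

N = 27254 + 41465 + 55944 = 124663.
Overall total = μ·N = 34.24·124663 = 4268461.12.
Subtract the known strata: 41465·56.79 + 55944·19.39 = 3439551.51.
Remaining total for band A: 4268461.12 − 3439551.51 = 828909.61.
Divide by its size: 828909.61 / 27254 = 30.4142... → 30.41.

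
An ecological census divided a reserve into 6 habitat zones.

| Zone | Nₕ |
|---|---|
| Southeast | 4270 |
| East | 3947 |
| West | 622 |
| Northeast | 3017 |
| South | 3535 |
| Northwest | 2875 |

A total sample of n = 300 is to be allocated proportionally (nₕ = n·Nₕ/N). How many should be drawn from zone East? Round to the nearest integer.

N = 4270 + 3947 + 622 + 3017 + 3535 + 2875 = 18266.
n_East = 300·3947/18266 = 64.825... → 65.

65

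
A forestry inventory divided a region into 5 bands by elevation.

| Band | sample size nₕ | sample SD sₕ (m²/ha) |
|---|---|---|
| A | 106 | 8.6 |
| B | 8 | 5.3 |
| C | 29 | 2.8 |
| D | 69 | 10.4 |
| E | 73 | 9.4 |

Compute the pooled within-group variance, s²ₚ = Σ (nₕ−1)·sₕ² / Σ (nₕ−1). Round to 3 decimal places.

A: (106−1)·8.6² = 105·73.96 = 7765.8
B: (8−1)·5.3² = 7·28.09 = 196.63
C: (29−1)·2.8² = 28·7.84 = 219.52
D: (69−1)·10.4² = 68·108.16 = 7354.88
E: (73−1)·9.4² = 72·88.36 = 6361.92
Numerator = 21898.75; denominator = Σ(nₕ−1) = 280.
s²ₚ = 21898.75/280 = 78.20982... → 78.210.

78.210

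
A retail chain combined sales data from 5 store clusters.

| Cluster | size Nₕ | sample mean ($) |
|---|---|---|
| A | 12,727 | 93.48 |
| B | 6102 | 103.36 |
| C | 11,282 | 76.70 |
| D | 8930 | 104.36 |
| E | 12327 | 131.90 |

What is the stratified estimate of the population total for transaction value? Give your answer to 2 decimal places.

A: 12727·93.48 = 1189719.96
B: 6102·103.36 = 630702.72
C: 11282·76.70 = 865329.4
D: 8930·104.36 = 931934.8
E: 12327·131.90 = 1625931.3
τ̂ = Σ Nₕx̄ₕ = 5243618.18.

5243618.18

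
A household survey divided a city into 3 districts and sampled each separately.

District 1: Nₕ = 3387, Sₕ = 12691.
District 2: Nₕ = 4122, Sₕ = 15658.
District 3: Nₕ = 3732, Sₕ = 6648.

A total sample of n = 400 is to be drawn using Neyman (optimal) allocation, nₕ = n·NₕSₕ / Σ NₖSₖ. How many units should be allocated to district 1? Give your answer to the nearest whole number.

Σ NₕSₕ = 3387·12691 + 4122·15658 + 3732·6648 = 132337029.
Share for 1: 42984417/132337029 = 0.32481.
n_1 = 400 × 0.32481 = 129.924... → 130.

130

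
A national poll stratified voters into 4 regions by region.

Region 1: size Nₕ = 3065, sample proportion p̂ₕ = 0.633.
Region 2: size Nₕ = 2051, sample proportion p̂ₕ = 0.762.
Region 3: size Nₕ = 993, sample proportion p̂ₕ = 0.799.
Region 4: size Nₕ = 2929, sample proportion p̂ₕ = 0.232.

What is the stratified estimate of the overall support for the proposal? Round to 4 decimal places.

0.5506

N = 3065 + 2051 + 993 + 2929 = 9038.
Overall proportion = Σ (Nₕ/N)·p̂ₕ.
Σ Nₕp̂ₕ = 1940.145 + 1562.862 + 793.407 + 679.528 = 4975.942.
4975.942 / 9038 = 0.550558... → 0.5506.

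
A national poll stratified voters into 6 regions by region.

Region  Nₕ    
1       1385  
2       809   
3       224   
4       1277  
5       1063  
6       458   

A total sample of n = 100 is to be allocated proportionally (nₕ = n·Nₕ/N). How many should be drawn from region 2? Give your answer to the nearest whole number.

16

N = 1385 + 809 + 224 + 1277 + 1063 + 458 = 5216.
n_2 = 100·809/5216 = 15.510... → 16.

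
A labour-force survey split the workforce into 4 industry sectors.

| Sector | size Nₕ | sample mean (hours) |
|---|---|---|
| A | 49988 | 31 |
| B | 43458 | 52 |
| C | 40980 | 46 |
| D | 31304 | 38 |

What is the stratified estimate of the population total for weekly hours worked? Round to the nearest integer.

A: 49988·31 = 1549628
B: 43458·52 = 2259816
C: 40980·46 = 1885080
D: 31304·38 = 1189552
τ̂ = Σ Nₕx̄ₕ = 6884076.

6884076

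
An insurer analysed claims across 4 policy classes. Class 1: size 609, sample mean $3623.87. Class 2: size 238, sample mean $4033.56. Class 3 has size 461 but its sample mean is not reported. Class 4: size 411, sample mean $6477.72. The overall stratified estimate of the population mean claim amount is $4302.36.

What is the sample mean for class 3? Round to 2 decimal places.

3398.03

Σ Nₕx̄ₕ = N·μ, so 461·x̄_3 = 1719·4302.36 − (609·3623.87 + 238·4033.56 + 411·6477.72).
= 7395756.84 − 5829267.03 = 1566489.81.
x̄_3 = 1566489.81 / 461 = 3398.0256... → 3398.03.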